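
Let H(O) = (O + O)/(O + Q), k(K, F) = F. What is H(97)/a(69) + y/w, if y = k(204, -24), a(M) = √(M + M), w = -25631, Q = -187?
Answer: 24/25631 - 97*√138/6210 ≈ -0.18256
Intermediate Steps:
a(M) = √2*√M (a(M) = √(2*M) = √2*√M)
H(O) = 2*O/(-187 + O) (H(O) = (O + O)/(O - 187) = (2*O)/(-187 + O) = 2*O/(-187 + O))
y = -24
H(97)/a(69) + y/w = (2*97/(-187 + 97))/((√2*√69)) - 24/(-25631) = (2*97/(-90))/(√138) - 24*(-1/25631) = (2*97*(-1/90))*(√138/138) + 24/25631 = -97*√138/6210 + 24/25631 = 24/25631 - 97*√138/6210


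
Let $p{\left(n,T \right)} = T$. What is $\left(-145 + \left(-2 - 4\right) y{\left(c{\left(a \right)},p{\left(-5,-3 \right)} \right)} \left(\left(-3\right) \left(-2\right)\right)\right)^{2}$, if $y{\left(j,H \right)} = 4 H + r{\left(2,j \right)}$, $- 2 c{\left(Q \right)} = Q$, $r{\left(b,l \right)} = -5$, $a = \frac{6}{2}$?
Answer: $218089$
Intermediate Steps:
$a = 3$ ($a = 6 \cdot \frac{1}{2} = 3$)
$c{\left(Q \right)} = - \frac{Q}{2}$
$y{\left(j,H \right)} = -5 + 4 H$ ($y{\left(j,H \right)} = 4 H - 5 = -5 + 4 H$)
$\left(-145 + \left(-2 - 4\right) y{\left(c{\left(a \right)},p{\left(-5,-3 \right)} \right)} \left(\left(-3\right) \left(-2\right)\right)\right)^{2} = \left(-145 + \left(-2 - 4\right) \left(-5 + 4 \left(-3\right)\right) \left(\left(-3\right) \left(-2\right)\right)\right)^{2} = \left(-145 - 6 \left(-5 - 12\right) 6\right)^{2} = \left(-145 - 6 \left(\left(-17\right) 6\right)\right)^{2} = \left(-145 - -612\right)^{2} = \left(-145 + 612\right)^{2} = 467^{2} = 218089$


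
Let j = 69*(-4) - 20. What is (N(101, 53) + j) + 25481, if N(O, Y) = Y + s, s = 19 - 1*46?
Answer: 25211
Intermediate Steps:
s = -27 (s = 19 - 46 = -27)
N(O, Y) = -27 + Y (N(O, Y) = Y - 27 = -27 + Y)
j = -296 (j = -276 - 20 = -296)
(N(101, 53) + j) + 25481 = ((-27 + 53) - 296) + 25481 = (26 - 296) + 25481 = -270 + 25481 = 25211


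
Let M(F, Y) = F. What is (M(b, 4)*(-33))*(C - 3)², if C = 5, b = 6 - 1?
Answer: -660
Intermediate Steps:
b = 5
(M(b, 4)*(-33))*(C - 3)² = (5*(-33))*(5 - 3)² = -165*2² = -165*4 = -660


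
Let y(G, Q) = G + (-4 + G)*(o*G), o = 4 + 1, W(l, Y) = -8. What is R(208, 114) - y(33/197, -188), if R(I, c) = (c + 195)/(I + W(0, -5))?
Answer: 35606781/7761800 ≈ 4.5874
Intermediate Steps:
R(I, c) = (195 + c)/(-8 + I) (R(I, c) = (c + 195)/(I - 8) = (195 + c)/(-8 + I))
o = 5
y(G, Q) = G + 5*G*(-4 + G) (y(G, Q) = G + (-4 + G)*(5*G) = G + 5*G*(-4 + G))
R(208, 114) - y(33/197, -188) = (195 + 114)/(-8 + 208) - 33/197*(-19 + 5*(33/197)) = 309/200 - 33*(1/197)*(-19 + 5*(33*(1/197))) = (1/200)*309 - 33*(-19 + 5*(33/197))/197 = 309/200 - 33*(-19 + 165/197)/197 = 309/200 - 33*(-3578)/(197*197) = 309/200 - 1*(-118074/38809) = 309/200 + 118074/38809 = 35606781/7761800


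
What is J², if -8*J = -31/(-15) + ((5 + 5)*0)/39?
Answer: 961/14400 ≈ 0.066736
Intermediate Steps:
J = -31/120 (J = -(-31/(-15) + ((5 + 5)*0)/39)/8 = -(-31*(-1/15) + (10*0)*(1/39))/8 = -(31/15 + 0*(1/39))/8 = -(31/15 + 0)/8 = -⅛*31/15 = -31/120 ≈ -0.25833)
J² = (-31/120)² = 961/14400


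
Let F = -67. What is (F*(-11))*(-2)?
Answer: -1474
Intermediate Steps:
(F*(-11))*(-2) = -67*(-11)*(-2) = 737*(-2) = -1474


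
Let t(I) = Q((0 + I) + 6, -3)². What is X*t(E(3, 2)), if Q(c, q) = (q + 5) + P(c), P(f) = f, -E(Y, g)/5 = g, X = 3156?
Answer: 12624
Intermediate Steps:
E(Y, g) = -5*g
Q(c, q) = 5 + c + q (Q(c, q) = (q + 5) + c = (5 + q) + c = 5 + c + q)
t(I) = (8 + I)² (t(I) = (5 + ((0 + I) + 6) - 3)² = (5 + (I + 6) - 3)² = (5 + (6 + I) - 3)² = (8 + I)²)
X*t(E(3, 2)) = 3156*(8 - 5*2)² = 3156*(8 - 10)² = 3156*(-2)² = 3156*4 = 12624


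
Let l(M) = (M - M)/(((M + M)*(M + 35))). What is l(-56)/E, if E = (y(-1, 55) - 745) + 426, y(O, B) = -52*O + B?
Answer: 0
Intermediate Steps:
y(O, B) = B - 52*O
l(M) = 0 (l(M) = 0/(((2*M)*(35 + M))) = 0/((2*M*(35 + M))) = 0*(1/(2*M*(35 + M))) = 0)
E = -212 (E = ((55 - 52*(-1)) - 745) + 426 = ((55 + 52) - 745) + 426 = (107 - 745) + 426 = -638 + 426 = -212)
l(-56)/E = 0/(-212) = 0*(-1/212) = 0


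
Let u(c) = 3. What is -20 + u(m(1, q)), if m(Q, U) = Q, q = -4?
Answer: -17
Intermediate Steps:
-20 + u(m(1, q)) = -20 + 3 = -17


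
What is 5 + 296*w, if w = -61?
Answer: -18051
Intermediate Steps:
5 + 296*w = 5 + 296*(-61) = 5 - 18056 = -18051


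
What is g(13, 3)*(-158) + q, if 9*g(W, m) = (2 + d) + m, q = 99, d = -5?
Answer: 99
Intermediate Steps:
g(W, m) = -⅓ + m/9 (g(W, m) = ((2 - 5) + m)/9 = (-3 + m)/9 = -⅓ + m/9)
g(13, 3)*(-158) + q = (-⅓ + (⅑)*3)*(-158) + 99 = (-⅓ + ⅓)*(-158) + 99 = 0*(-158) + 99 = 0 + 99 = 99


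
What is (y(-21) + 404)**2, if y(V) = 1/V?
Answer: 71961289/441 ≈ 1.6318e+5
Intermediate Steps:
(y(-21) + 404)**2 = (1/(-21) + 404)**2 = (-1/21 + 404)**2 = (8483/21)**2 = 71961289/441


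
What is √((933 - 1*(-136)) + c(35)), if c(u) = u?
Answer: 4*√69 ≈ 33.227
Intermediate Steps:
√((933 - 1*(-136)) + c(35)) = √((933 - 1*(-136)) + 35) = √((933 + 136) + 35) = √(1069 + 35) = √1104 = 4*√69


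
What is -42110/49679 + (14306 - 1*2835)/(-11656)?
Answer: -22568127/12320392 ≈ -1.8318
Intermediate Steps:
-42110/49679 + (14306 - 1*2835)/(-11656) = -42110*1/49679 + (14306 - 2835)*(-1/11656) = -42110/49679 + 11471*(-1/11656) = -42110/49679 - 11471/11656 = -22568127/12320392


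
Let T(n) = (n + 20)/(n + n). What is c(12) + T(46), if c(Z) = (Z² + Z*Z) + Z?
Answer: 13833/46 ≈ 300.72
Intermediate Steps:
c(Z) = Z + 2*Z² (c(Z) = (Z² + Z²) + Z = 2*Z² + Z = Z + 2*Z²)
T(n) = (20 + n)/(2*n) (T(n) = (20 + n)/((2*n)) = (20 + n)*(1/(2*n)) = (20 + n)/(2*n))
c(12) + T(46) = 12*(1 + 2*12) + (½)*(20 + 46)/46 = 12*(1 + 24) + (½)*(1/46)*66 = 12*25 + 33/46 = 300 + 33/46 = 13833/46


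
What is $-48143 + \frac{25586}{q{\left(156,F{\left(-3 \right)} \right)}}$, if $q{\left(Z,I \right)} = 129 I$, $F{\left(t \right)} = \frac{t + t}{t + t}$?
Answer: $- \frac{6184861}{129} \approx -47945.0$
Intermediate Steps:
$F{\left(t \right)} = 1$ ($F{\left(t \right)} = \frac{2 t}{2 t} = 2 t \frac{1}{2 t} = 1$)
$-48143 + \frac{25586}{q{\left(156,F{\left(-3 \right)} \right)}} = -48143 + \frac{25586}{129 \cdot 1} = -48143 + \frac{25586}{129} = - \frac{6184861}{129}$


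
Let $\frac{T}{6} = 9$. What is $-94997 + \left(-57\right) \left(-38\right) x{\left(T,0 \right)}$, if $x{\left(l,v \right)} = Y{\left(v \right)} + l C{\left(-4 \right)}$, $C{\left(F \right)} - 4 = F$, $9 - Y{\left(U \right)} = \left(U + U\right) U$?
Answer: $-75503$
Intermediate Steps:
$Y{\left(U \right)} = 9 - 2 U^{2}$ ($Y{\left(U \right)} = 9 - \left(U + U\right) U = 9 - 2 U U = 9 - 2 U^{2}$)
$T = 54$ ($T = 6 \cdot 9 = 54$)
$C{\left(F \right)} = 4 + F$
$x{\left(l,v \right)} = 9 - 2 v^{2}$ ($x{\left(l,v \right)} = \left(9 - 2 v^{2}\right) + l \left(4 - 4\right) = \left(9 - 2 v^{2}\right) + l 0 = \left(9 - 2 v^{2}\right) + 0 = 9 - 2 v^{2}$)
$-94997 + \left(-57\right) \left(-38\right) x{\left(T,0 \right)} = -94997 + \left(-57\right) \left(-38\right) \left(9 - 2 \cdot 0^{2}\right) = -94997 + 2166 \left(9 - 0\right) = -94997 + 2166 \left(9 + 0\right) = -94997 + 2166 \cdot 9 = -94997 + 19494 = -75503$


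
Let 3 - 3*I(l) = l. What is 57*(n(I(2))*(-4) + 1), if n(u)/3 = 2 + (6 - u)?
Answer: -5187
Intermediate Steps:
I(l) = 1 - l/3
n(u) = 24 - 3*u (n(u) = 3*(2 + (6 - u)) = 3*(8 - u) = 24 - 3*u)
57*(n(I(2))*(-4) + 1) = 57*((24 - 3*(1 - ⅓*2))*(-4) + 1) = 57*((24 - 3*(1 - ⅔))*(-4) + 1) = 57*((24 - 3*⅓)*(-4) + 1) = 57*((24 - 1)*(-4) + 1) = 57*(23*(-4) + 1) = 57*(-92 + 1) = 57*(-91) = -5187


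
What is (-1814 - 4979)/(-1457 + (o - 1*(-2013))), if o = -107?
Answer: -6793/449 ≈ -15.129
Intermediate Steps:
(-1814 - 4979)/(-1457 + (o - 1*(-2013))) = (-1814 - 4979)/(-1457 + (-107 - 1*(-2013))) = -6793/(-1457 + (-107 + 2013)) = -6793/(-1457 + 1906) = -6793/449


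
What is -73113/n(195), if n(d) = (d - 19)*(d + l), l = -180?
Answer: -24371/880 ≈ -27.694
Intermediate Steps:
n(d) = (-180 + d)*(-19 + d) (n(d) = (d - 19)*(d - 180) = (-19 + d)*(-180 + d) = (-180 + d)*(-19 + d))
-73113/n(195) = -73113/(3420 + 195² - 199*195) = -73113/(3420 + 38025 - 38805) = -73113/2640 = -73113*1/2640 = -24371/880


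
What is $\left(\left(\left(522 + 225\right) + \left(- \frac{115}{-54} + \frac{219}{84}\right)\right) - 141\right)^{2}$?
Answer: $\frac{213182588089}{571536} \approx 3.73 \cdot 10^{5}$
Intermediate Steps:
$\left(\left(\left(522 + 225\right) + \left(- \frac{115}{-54} + \frac{219}{84}\right)\right) - 141\right)^{2} = \left(\left(747 + \left(\left(-115\right) \left(- \frac{1}{54}\right) + 219 \cdot \frac{1}{84}\right)\right) - 141\right)^{2} = \left(\left(747 + \left(\frac{115}{54} + \frac{73}{28}\right)\right) - 141\right)^{2} = \left(\left(747 + \frac{3581}{756}\right) - 141\right)^{2} = \left(\frac{568313}{756} - 141\right)^{2} = \left(\frac{461717}{756}\right)^{2} = \frac{213182588089}{571536}$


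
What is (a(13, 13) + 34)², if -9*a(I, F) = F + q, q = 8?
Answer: 9025/9 ≈ 1002.8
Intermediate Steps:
a(I, F) = -8/9 - F/9 (a(I, F) = -(F + 8)/9 = -(8 + F)/9 = -8/9 - F/9)
(a(13, 13) + 34)² = ((-8/9 - ⅑*13) + 34)² = ((-8/9 - 13/9) + 34)² = (-7/3 + 34)² = (95/3)² = 9025/9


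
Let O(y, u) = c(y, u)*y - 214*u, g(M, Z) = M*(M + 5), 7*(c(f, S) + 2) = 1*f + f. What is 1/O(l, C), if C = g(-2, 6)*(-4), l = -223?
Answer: 7/66628 ≈ 0.00010506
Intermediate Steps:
c(f, S) = -2 + 2*f/7 (c(f, S) = -2 + (1*f + f)/7 = -2 + (f + f)/7 = -2 + (2*f)/7 = -2 + 2*f/7)
g(M, Z) = M*(5 + M)
C = 24 (C = -2*(5 - 2)*(-4) = -2*3*(-4) = -6*(-4) = 24)
O(y, u) = -214*u + y*(-2 + 2*y/7) (O(y, u) = (-2 + 2*y/7)*y - 214*u = y*(-2 + 2*y/7) - 214*u = -214*u + y*(-2 + 2*y/7))
1/O(l, C) = 1/(-214*24 + (2/7)*(-223)*(-7 - 223)) = 1/(-5136 + (2/7)*(-223)*(-230)) = 1/(-5136 + 102580/7) = 1/(66628/7) = 7/66628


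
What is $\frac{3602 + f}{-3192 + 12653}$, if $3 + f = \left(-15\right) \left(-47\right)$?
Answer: $\frac{4304}{9461} \approx 0.45492$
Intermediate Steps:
$f = 702$ ($f = -3 - -705 = -3 + 705 = 702$)
$\frac{3602 + f}{-3192 + 12653} = \frac{3602 + 702}{-3192 + 12653} = \frac{4304}{9461}$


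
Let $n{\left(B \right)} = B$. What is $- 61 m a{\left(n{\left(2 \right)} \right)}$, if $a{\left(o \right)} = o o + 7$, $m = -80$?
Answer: $53680$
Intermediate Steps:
$a{\left(o \right)} = 7 + o^{2}$ ($a{\left(o \right)} = o^{2} + 7 = 7 + o^{2}$)
$- 61 m a{\left(n{\left(2 \right)} \right)} = \left(-61\right) \left(-80\right) \left(7 + 2^{2}\right) = 4880 \left(7 + 4\right) = 4880 \cdot 11 = 53680$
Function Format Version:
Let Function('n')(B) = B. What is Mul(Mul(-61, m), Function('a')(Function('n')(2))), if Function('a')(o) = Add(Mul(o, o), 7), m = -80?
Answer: 53680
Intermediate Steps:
Function('a')(o) = Add(7, Pow(o, 2)) (Function('a')(o) = Add(Pow(o, 2), 7) = Add(7, Pow(o, 2)))
Mul(Mul(-61, m), Function('a')(Function('n')(2))) = Mul(Mul(-61, -80), Add(7, Pow(2, 2))) = Mul(4880, Add(7, 4)) = Mul(4880, 11) = 53680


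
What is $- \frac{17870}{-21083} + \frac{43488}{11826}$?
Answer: $\frac{62677118}{13851531} \approx 4.5249$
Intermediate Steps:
$- \frac{17870}{-21083} + \frac{43488}{11826} = \left(-17870\right) \left(- \frac{1}{21083}\right) + 43488 \cdot \frac{1}{11826} = \frac{17870}{21083} + \frac{2416}{657} = \frac{62677118}{13851531}$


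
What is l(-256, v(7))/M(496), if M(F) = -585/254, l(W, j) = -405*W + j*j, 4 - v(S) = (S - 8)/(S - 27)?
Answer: -5267736607/117000 ≈ -45023.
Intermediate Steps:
v(S) = 4 - (-8 + S)/(-27 + S) (v(S) = 4 - (S - 8)/(S - 27) = 4 - (-8 + S)/(-27 + S))
l(W, j) = j**2 - 405*W (l(W, j) = -405*W + j**2 = j**2 - 405*W)
M(F) = -585/254 (M(F) = -585*1/254 = -585/254)
l(-256, v(7))/M(496) = (((-100 + 3*7)/(-27 + 7))**2 - 405*(-256))/(-585/254) = (((-100 + 21)/(-20))**2 + 103680)*(-254/585) = ((-1/20*(-79))**2 + 103680)*(-254/585) = ((79/20)**2 + 103680)*(-254/585) = (6241/400 + 103680)*(-254/585) = (41478241/400)*(-254/585) = -5267736607/117000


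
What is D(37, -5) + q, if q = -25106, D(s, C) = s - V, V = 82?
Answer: -25151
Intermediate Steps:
D(s, C) = -82 + s (D(s, C) = s - 1*82 = s - 82 = -82 + s)
D(37, -5) + q = (-82 + 37) - 25106 = -45 - 25106 = -25151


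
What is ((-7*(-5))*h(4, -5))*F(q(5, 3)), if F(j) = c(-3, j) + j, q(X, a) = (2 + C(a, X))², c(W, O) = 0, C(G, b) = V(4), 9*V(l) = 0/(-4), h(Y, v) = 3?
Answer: 420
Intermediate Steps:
V(l) = 0 (V(l) = (0/(-4))/9 = (0*(-¼))/9 = (⅑)*0 = 0)
C(G, b) = 0
q(X, a) = 4 (q(X, a) = (2 + 0)² = 2² = 4)
F(j) = j (F(j) = 0 + j = j)
((-7*(-5))*h(4, -5))*F(q(5, 3)) = (-7*(-5)*3)*4 = (35*3)*4 = 105*4 = 420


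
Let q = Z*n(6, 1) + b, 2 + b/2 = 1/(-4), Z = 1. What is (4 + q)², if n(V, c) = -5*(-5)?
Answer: 2401/4 ≈ 600.25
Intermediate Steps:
b = -9/2 (b = -4 + 2/(-4) = -4 + 2*(-¼) = -4 - ½ = -9/2 ≈ -4.5000)
n(V, c) = 25
q = 41/2 (q = 1*25 - 9/2 = 25 - 9/2 = 41/2 ≈ 20.500)
(4 + q)² = (4 + 41/2)² = (49/2)² = 2401/4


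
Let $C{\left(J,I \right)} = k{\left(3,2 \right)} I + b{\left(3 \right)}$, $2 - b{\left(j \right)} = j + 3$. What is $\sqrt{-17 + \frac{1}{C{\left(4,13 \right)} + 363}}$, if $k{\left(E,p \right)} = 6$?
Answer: $\frac{2 i \sqrt{811509}}{437} \approx 4.1228 i$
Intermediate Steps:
$b{\left(j \right)} = -1 - j$ ($b{\left(j \right)} = 2 - \left(j + 3\right) = 2 - \left(3 + j\right) = -1 - j$)
$C{\left(J,I \right)} = -4 + 6 I$ ($C{\left(J,I \right)} = 6 I - 4 = -4 + 6 I$)
$\sqrt{-17 + \frac{1}{C{\left(4,13 \right)} + 363}} = \sqrt{-17 + \frac{1}{\left(-4 + 6 \cdot 13\right) + 363}} = \sqrt{-17 + \frac{1}{\left(-4 + 78\right) + 363}} = \sqrt{-17 + \frac{1}{74 + 363}} = \sqrt{-17 + \frac{1}{437}} = \sqrt{- \frac{7428}{437}} = \frac{2 i \sqrt{811509}}{437}$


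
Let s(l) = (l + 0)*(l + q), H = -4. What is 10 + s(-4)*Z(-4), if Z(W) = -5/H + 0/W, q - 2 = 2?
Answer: 10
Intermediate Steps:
q = 4 (q = 2 + 2 = 4)
Z(W) = 5/4 (Z(W) = -5/(-4) + 0/W = -5*(-¼) + 0 = 5/4 + 0 = 5/4)
s(l) = l*(4 + l) (s(l) = (l + 0)*(l + 4) = l*(4 + l))
10 + s(-4)*Z(-4) = 10 - 4*(4 - 4)*(5/4) = 10 - 4*0*(5/4) = 10 + 0*(5/4) = 10 + 0 = 10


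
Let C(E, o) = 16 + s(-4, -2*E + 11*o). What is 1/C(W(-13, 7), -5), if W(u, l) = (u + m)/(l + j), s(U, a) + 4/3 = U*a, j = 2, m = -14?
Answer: 3/632 ≈ 0.0047468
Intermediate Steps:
s(U, a) = -4/3 + U*a
W(u, l) = (-14 + u)/(2 + l) (W(u, l) = (u - 14)/(l + 2) = (-14 + u)/(2 + l))
C(E, o) = 44/3 - 44*o + 8*E (C(E, o) = 16 + (-4/3 - 4*(-2*E + 11*o)) = 16 + (-4/3 + (-44*o + 8*E)) = 16 + (-4/3 - 44*o + 8*E) = 44/3 - 44*o + 8*E)
1/C(W(-13, 7), -5) = 1/(44/3 - 44*(-5) + 8*((-14 - 13)/(2 + 7))) = 1/(44/3 + 220 + 8*(-27/9)) = 1/(44/3 + 220 + 8*((1/9)*(-27))) = 1/(44/3 + 220 + 8*(-3)) = 1/(44/3 + 220 - 24) = 1/(632/3) = 3/632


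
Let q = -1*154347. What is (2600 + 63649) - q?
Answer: 220596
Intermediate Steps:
q = -154347
(2600 + 63649) - q = (2600 + 63649) - 1*(-154347) = 66249 + 154347 = 220596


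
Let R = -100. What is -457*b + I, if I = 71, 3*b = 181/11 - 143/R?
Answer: -8756261/3300 ≈ -2653.4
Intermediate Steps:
b = 19673/3300 (b = (181/11 - 143/(-100))/3 = (181*(1/11) - 143*(-1/100))/3 = (181/11 + 143/100)/3 = (⅓)*(19673/1100) = 19673/3300 ≈ 5.9615)
-457*b + I = -457*19673/3300 + 71 = -8990561/3300 + 71 = -8756261/3300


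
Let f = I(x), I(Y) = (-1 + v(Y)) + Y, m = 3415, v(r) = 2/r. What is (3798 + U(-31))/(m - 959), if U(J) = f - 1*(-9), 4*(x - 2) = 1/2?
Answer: 518033/334016 ≈ 1.5509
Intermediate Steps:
x = 17/8 (x = 2 + (¼)/2 = 2 + (¼)*(½) = 2 + ⅛ = 17/8 ≈ 2.1250)
I(Y) = -1 + Y + 2/Y (I(Y) = (-1 + 2/Y) + Y = -1 + Y + 2/Y)
f = 281/136 (f = -1 + 17/8 + 2/(17/8) = -1 + 17/8 + 2*(8/17) = -1 + 17/8 + 16/17 = 281/136 ≈ 2.0662)
U(J) = 1505/136 (U(J) = 281/136 - 1*(-9) = 281/136 + 9 = 1505/136)
(3798 + U(-31))/(m - 959) = (3798 + 1505/136)/(3415 - 959) = (518033/136)/2456 = (518033/136)*(1/2456) = 518033/334016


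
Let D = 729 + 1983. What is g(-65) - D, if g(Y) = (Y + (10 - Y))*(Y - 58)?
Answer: -3942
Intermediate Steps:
D = 2712
g(Y) = -580 + 10*Y (g(Y) = 10*(-58 + Y) = -580 + 10*Y)
g(-65) - D = (-580 + 10*(-65)) - 1*2712 = (-580 - 650) - 2712 = -1230 - 2712 = -3942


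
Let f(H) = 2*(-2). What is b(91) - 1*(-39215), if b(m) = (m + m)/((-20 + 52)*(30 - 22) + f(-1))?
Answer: 705883/18 ≈ 39216.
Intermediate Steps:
f(H) = -4
b(m) = m/126 (b(m) = (m + m)/((-20 + 52)*(30 - 22) - 4) = (2*m)/(32*8 - 4) = (2*m)/(256 - 4) = (2*m)/252 = (2*m)*(1/252) = m/126)
b(91) - 1*(-39215) = (1/126)*91 - 1*(-39215) = 13/18 + 39215 = 705883/18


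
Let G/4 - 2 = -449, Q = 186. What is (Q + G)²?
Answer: 2566404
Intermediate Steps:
G = -1788 (G = 8 + 4*(-449) = 8 - 1796 = -1788)
(Q + G)² = (186 - 1788)² = (-1602)² = 2566404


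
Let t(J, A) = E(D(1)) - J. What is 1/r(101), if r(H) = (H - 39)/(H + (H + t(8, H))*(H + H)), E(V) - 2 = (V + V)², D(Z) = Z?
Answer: 20099/62 ≈ 324.18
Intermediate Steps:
E(V) = 2 + 4*V² (E(V) = 2 + (V + V)² = 2 + (2*V)² = 2 + 4*V²)
t(J, A) = 6 - J (t(J, A) = (2 + 4*1²) - J = (2 + 4*1) - J = (2 + 4) - J = 6 - J)
r(H) = (-39 + H)/(H + 2*H*(-2 + H)) (r(H) = (H - 39)/(H + (H + (6 - 1*8))*(H + H)) = (-39 + H)/(H + (H + (6 - 8))*(2*H)) = (-39 + H)/(H + (H - 2)*(2*H)) = (-39 + H)/(H + (-2 + H)*(2*H)) = (-39 + H)/(H + 2*H*(-2 + H)))
1/r(101) = 1/((-39 + 101)/(101*(-3 + 2*101))) = 1/((1/101)*62/(-3 + 202)) = 1/((1/101)*62/199) = 1/((1/101)*(1/199)*62) = 1/(62/20099) = 20099/62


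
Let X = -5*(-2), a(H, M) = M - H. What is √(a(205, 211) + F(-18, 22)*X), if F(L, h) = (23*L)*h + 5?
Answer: 4*I*√5689 ≈ 301.7*I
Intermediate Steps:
X = 10
F(L, h) = 5 + 23*L*h (F(L, h) = 23*L*h + 5 = 5 + 23*L*h)
√(a(205, 211) + F(-18, 22)*X) = √((211 - 1*205) + (5 + 23*(-18)*22)*10) = √((211 - 205) + (5 - 9108)*10) = √(6 - 9103*10) = √(6 - 91030) = √(-91024) = 4*I*√5689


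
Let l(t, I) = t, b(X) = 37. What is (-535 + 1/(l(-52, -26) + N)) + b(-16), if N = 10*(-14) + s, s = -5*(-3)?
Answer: -88147/177 ≈ -498.01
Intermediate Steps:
s = 15
N = -125 (N = 10*(-14) + 15 = -140 + 15 = -125)
(-535 + 1/(l(-52, -26) + N)) + b(-16) = (-535 + 1/(-52 - 125)) + 37 = (-535 + 1/(-177)) + 37 = (-535 - 1/177) + 37 = -94696/177 + 37 = -88147/177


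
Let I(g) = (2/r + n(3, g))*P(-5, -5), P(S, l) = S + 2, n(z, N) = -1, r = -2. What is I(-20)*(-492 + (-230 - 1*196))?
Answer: -5508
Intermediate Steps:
P(S, l) = 2 + S
I(g) = 6 (I(g) = (2/(-2) - 1)*(2 - 5) = (2*(-½) - 1)*(-3) = (-1 - 1)*(-3) = -2*(-3) = 6)
I(-20)*(-492 + (-230 - 1*196)) = 6*(-492 + (-230 - 1*196)) = 6*(-492 + (-230 - 196)) = 6*(-492 - 426) = 6*(-918) = -5508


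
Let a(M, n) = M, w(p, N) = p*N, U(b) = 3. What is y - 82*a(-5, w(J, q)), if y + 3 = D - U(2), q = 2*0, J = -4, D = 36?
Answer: 440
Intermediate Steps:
q = 0
w(p, N) = N*p
y = 30 (y = -3 + (36 - 1*3) = -3 + (36 - 3) = -3 + 33 = 30)
y - 82*a(-5, w(J, q)) = 30 - 82*(-5) = 30 + 410 = 440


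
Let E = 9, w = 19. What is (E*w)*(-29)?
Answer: -4959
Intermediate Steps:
(E*w)*(-29) = (9*19)*(-29) = 171*(-29) = -4959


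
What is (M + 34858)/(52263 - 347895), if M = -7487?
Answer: -27371/295632 ≈ -0.092585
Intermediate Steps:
(M + 34858)/(52263 - 347895) = (-7487 + 34858)/(52263 - 347895) = 27371/(-295632) = 27371*(-1/295632) = -27371/295632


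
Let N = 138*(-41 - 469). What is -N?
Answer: 70380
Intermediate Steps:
N = -70380 (N = 138*(-510) = -70380)
-N = -1*(-70380) = 70380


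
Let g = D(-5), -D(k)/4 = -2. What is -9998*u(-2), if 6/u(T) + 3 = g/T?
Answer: 59988/7 ≈ 8569.7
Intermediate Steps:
D(k) = 8 (D(k) = -4*(-2) = 8)
g = 8
u(T) = 6/(-3 + 8/T)
-9998*u(-2) = -(-59988)*(-2)/(-8 + 3*(-2)) = -(-59988)*(-2)/(-8 - 6) = -(-59988)*(-2)/(-14) = -(-59988)*(-2)*(-1)/14 = -9998*(-6/7) = 59988/7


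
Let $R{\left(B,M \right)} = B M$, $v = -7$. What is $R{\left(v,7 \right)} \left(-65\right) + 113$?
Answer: $3298$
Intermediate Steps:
$R{\left(v,7 \right)} \left(-65\right) + 113 = \left(-7\right) 7 \left(-65\right) + 113 = \left(-49\right) \left(-65\right) + 113 = 3185 + 113 = 3298$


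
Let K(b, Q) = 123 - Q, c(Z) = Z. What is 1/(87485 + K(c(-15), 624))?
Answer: 1/86984 ≈ 1.1496e-5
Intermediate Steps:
1/(87485 + K(c(-15), 624)) = 1/(87485 + (123 - 1*624)) = 1/(87485 + (123 - 624)) = 1/(87485 - 501) = 1/86984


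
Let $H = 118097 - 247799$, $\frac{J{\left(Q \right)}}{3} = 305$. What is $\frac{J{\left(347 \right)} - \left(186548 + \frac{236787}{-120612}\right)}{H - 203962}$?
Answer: $\frac{7463110203}{13414627456} \approx 0.55634$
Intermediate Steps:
$J{\left(Q \right)} = 915$ ($J{\left(Q \right)} = 3 \cdot 305 = 915$)
$H = -129702$
$\frac{J{\left(347 \right)} - \left(186548 + \frac{236787}{-120612}\right)}{H - 203962} = \frac{915 - \left(186548 + \frac{236787}{-120612}\right)}{-129702 - 203962} = \frac{915 - \frac{7499896863}{40204}}{-333664} = \left(915 + \left(-186548 + \frac{78929}{40204}\right)\right) \left(- \frac{1}{333664}\right) = \left(915 - \frac{7499896863}{40204}\right) \left(- \frac{1}{333664}\right) = \left(- \frac{7463110203}{40204}\right) \left(- \frac{1}{333664}\right) = \frac{7463110203}{13414627456}$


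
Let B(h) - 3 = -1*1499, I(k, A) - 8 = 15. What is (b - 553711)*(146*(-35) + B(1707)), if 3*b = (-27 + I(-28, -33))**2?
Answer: 3657779634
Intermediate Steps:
I(k, A) = 23 (I(k, A) = 8 + 15 = 23)
B(h) = -1496 (B(h) = 3 - 1*1499 = 3 - 1499 = -1496)
b = 16/3 (b = (-27 + 23)**2/3 = (1/3)*(-4)**2 = (1/3)*16 = 16/3 ≈ 5.3333)
(b - 553711)*(146*(-35) + B(1707)) = (16/3 - 553711)*(146*(-35) - 1496) = -1661117*(-5110 - 1496)/3 = -1661117/3*(-6606) = 3657779634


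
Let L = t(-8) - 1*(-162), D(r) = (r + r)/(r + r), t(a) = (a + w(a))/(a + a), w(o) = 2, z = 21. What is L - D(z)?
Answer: 1291/8 ≈ 161.38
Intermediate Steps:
t(a) = (2 + a)/(2*a) (t(a) = (a + 2)/(a + a) = (2 + a)/((2*a)) = (2 + a)*(1/(2*a)) = (2 + a)/(2*a))
D(r) = 1 (D(r) = (2*r)/((2*r)) = (2*r)*(1/(2*r)) = 1)
L = 1299/8 (L = (1/2)*(2 - 8)/(-8) - 1*(-162) = (1/2)*(-1/8)*(-6) + 162 = 3/8 + 162 = 1299/8 ≈ 162.38)
L - D(z) = 1299/8 - 1*1 = 1299/8 - 1 = 1291/8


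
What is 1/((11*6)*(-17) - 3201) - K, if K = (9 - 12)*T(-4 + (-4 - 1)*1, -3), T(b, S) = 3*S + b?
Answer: -233443/4323 ≈ -54.000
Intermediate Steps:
T(b, S) = b + 3*S
K = 54 (K = (9 - 12)*((-4 + (-4 - 1)*1) + 3*(-3)) = -3*((-4 - 5*1) - 9) = -3*((-4 - 5) - 9) = -3*(-9 - 9) = -3*(-18) = 54)
1/((11*6)*(-17) - 3201) - K = 1/((11*6)*(-17) - 3201) - 1*54 = 1/(66*(-17) - 3201) - 54 = 1/(-1122 - 3201) - 54 = 1/(-4323) - 54 = -1/4323 - 54 = -233443/4323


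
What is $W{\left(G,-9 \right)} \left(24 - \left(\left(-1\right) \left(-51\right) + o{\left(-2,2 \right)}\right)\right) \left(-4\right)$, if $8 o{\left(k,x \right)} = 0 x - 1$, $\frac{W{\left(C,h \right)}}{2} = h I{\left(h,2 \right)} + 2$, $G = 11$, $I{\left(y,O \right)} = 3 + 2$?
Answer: $-9245$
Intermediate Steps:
$I{\left(y,O \right)} = 5$
$W{\left(C,h \right)} = 4 + 10 h$ ($W{\left(C,h \right)} = 2 \left(h 5 + 2\right) = 2 \left(5 h + 2\right) = 2 \left(2 + 5 h\right) = 4 + 10 h$)
$o{\left(k,x \right)} = - \frac{1}{8}$ ($o{\left(k,x \right)} = \frac{0 x - 1}{8} = \frac{0 - 1}{8} = \frac{1}{8} \left(-1\right) = - \frac{1}{8}$)
$W{\left(G,-9 \right)} \left(24 - \left(\left(-1\right) \left(-51\right) + o{\left(-2,2 \right)}\right)\right) \left(-4\right) = \left(4 + 10 \left(-9\right)\right) \left(24 - \left(\left(-1\right) \left(-51\right) - \frac{1}{8}\right)\right) \left(-4\right) = \left(4 - 90\right) \left(24 - \left(51 - \frac{1}{8}\right)\right) \left(-4\right) = - 86 \left(24 - \frac{407}{8}\right) \left(-4\right) = \left(-86\right) \left(- \frac{215}{8}\right) \left(-4\right) = \frac{9245}{4} \left(-4\right) = -9245$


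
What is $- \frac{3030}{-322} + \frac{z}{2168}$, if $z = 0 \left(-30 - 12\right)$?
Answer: $\frac{1515}{161} \approx 9.4099$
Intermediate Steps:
$z = 0$ ($z = 0 \left(-42\right) = 0$)
$- \frac{3030}{-322} + \frac{z}{2168} = - \frac{3030}{-322} + \frac{0}{2168} = \left(-3030\right) \left(- \frac{1}{322}\right) + 0 \cdot \frac{1}{2168} = \frac{1515}{161} + 0 = \frac{1515}{161}$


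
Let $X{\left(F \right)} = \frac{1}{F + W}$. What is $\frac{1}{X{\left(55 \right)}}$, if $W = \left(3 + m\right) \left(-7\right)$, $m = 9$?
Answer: $-29$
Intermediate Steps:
$W = -84$ ($W = \left(3 + 9\right) \left(-7\right) = 12 \left(-7\right) = -84$)
$X{\left(F \right)} = \frac{1}{-84 + F}$ ($X{\left(F \right)} = \frac{1}{F - 84} = \frac{1}{-84 + F}$)
$\frac{1}{X{\left(55 \right)}} = \frac{1}{\frac{1}{-84 + 55}} = \frac{1}{\frac{1}{-29}} = \frac{1}{- \frac{1}{29}} = -29$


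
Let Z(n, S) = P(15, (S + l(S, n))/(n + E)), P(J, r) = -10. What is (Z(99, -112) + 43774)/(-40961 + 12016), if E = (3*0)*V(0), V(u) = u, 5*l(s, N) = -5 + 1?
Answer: -6252/4135 ≈ -1.5120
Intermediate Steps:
l(s, N) = -⅘ (l(s, N) = (-5 + 1)/5 = (⅕)*(-4) = -⅘)
E = 0 (E = (3*0)*0 = 0*0 = 0)
Z(n, S) = -10
(Z(99, -112) + 43774)/(-40961 + 12016) = (-10 + 43774)/(-40961 + 12016) = 43764/(-28945) = 43764*(-1/28945) = -6252/4135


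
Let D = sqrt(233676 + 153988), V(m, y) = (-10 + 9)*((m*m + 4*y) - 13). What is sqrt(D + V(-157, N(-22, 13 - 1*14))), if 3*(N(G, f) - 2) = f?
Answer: 2*sqrt(-55446 + 9*sqrt(24229))/3 ≈ 154.98*I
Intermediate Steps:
N(G, f) = 2 + f/3
V(m, y) = 13 - m**2 - 4*y (V(m, y) = -((m**2 + 4*y) - 13) = -(-13 + m**2 + 4*y) = 13 - m**2 - 4*y)
D = 4*sqrt(24229) (D = sqrt(387664) = 4*sqrt(24229) ≈ 622.63)
sqrt(D + V(-157, N(-22, 13 - 1*14))) = sqrt(4*sqrt(24229) + (13 - 1*(-157)**2 - 4*(2 + (13 - 1*14)/3))) = sqrt(4*sqrt(24229) + (13 - 1*24649 - 4*(2 + (13 - 14)/3))) = sqrt(4*sqrt(24229) + (13 - 24649 - 4*(2 + (1/3)*(-1)))) = sqrt(4*sqrt(24229) + (13 - 24649 - 4*(2 - 1/3))) = sqrt(4*sqrt(24229) + (13 - 24649 - 4*5/3)) = sqrt(4*sqrt(24229) + (13 - 24649 - 20/3)) = sqrt(4*sqrt(24229) - 73928/3) = sqrt(-73928/3 + 4*sqrt(24229))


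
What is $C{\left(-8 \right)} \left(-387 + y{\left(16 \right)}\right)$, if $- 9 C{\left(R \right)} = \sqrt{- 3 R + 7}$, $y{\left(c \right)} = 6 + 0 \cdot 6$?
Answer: $\frac{127 \sqrt{31}}{3} \approx 235.7$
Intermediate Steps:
$y{\left(c \right)} = 6$ ($y{\left(c \right)} = 6 + 0 = 6$)
$C{\left(R \right)} = - \frac{\sqrt{7 - 3 R}}{9}$ ($C{\left(R \right)} = - \frac{\sqrt{- 3 R + 7}}{9} = - \frac{\sqrt{7 - 3 R}}{9}$)
$C{\left(-8 \right)} \left(-387 + y{\left(16 \right)}\right) = - \frac{\sqrt{7 - -24}}{9} \left(-387 + 6\right) = - \frac{\sqrt{7 + 24}}{9} \left(-381\right) = - \frac{\sqrt{31}}{9} \left(-381\right) = \frac{127 \sqrt{31}}{3}$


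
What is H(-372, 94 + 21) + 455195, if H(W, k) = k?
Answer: 455310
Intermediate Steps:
H(-372, 94 + 21) + 455195 = (94 + 21) + 455195 = 115 + 455195 = 455310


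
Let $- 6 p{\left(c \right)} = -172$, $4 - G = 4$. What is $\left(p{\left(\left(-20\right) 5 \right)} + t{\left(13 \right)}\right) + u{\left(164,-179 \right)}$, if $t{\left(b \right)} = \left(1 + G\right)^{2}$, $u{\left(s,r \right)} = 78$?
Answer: $\frac{323}{3} \approx 107.67$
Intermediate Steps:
$G = 0$ ($G = 4 - 4 = 0$)
$p{\left(c \right)} = \frac{86}{3}$ ($p{\left(c \right)} = \left(- \frac{1}{6}\right) \left(-172\right) = \frac{86}{3}$)
$t{\left(b \right)} = 1$ ($t{\left(b \right)} = \left(1 + 0\right)^{2} = 1^{2} = 1$)
$\left(p{\left(\left(-20\right) 5 \right)} + t{\left(13 \right)}\right) + u{\left(164,-179 \right)} = \left(\frac{86}{3} + 1\right) + 78 = \frac{89}{3} + 78 = \frac{323}{3}$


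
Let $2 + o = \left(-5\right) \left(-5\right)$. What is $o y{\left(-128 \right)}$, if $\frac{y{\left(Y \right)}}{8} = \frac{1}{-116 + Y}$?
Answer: $- \frac{46}{61} \approx -0.7541$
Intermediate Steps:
$y{\left(Y \right)} = \frac{8}{-116 + Y}$
$o = 23$ ($o = -2 - -25 = -2 + 25 = 23$)
$o y{\left(-128 \right)} = 23 \frac{8}{-116 - 128} = 23 \frac{8}{-244} = 23 \cdot 8 \left(- \frac{1}{244}\right) = 23 \left(- \frac{2}{61}\right) = - \frac{46}{61}$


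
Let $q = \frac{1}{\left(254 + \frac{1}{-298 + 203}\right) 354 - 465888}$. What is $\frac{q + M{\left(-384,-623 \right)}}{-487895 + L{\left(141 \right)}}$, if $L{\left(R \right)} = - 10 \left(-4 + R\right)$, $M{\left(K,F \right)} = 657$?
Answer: $- \frac{23466524863}{17475417554910} \approx -0.0013428$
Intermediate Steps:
$q = - \frac{95}{35717694}$ ($q = \frac{1}{\left(254 + \frac{1}{-95}\right) 354 - 465888} = \frac{1}{\left(254 - \frac{1}{95}\right) 354 - 465888} = \frac{1}{\frac{24129}{95} \cdot 354 - 465888} = \frac{1}{\frac{8541666}{95} - 465888} = \frac{1}{- \frac{35717694}{95}} = - \frac{95}{35717694} \approx -2.6597 \cdot 10^{-6}$)
$L{\left(R \right)} = 40 - 10 R$
$\frac{q + M{\left(-384,-623 \right)}}{-487895 + L{\left(141 \right)}} = \frac{- \frac{95}{35717694} + 657}{-487895 + \left(40 - 1410\right)} = \frac{23466524863}{35717694 \left(-487895 + \left(40 - 1410\right)\right)} = \frac{23466524863}{35717694 \left(-487895 - 1370\right)} = \frac{23466524863}{35717694 \left(-489265\right)} = \frac{23466524863}{35717694} \left(- \frac{1}{489265}\right) = - \frac{23466524863}{17475417554910}$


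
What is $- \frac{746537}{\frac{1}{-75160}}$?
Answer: $56109720920$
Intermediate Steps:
$- \frac{746537}{\frac{1}{-75160}} = - \frac{746537}{- \frac{1}{75160}} = \left(-746537\right) \left(-75160\right) = 56109720920$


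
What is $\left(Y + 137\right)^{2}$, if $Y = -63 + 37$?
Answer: $12321$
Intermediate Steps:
$Y = -26$
$\left(Y + 137\right)^{2} = \left(-26 + 137\right)^{2} = 111^{2} = 12321$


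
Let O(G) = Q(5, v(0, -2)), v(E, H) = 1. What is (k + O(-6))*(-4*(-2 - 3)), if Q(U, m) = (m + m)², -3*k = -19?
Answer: 620/3 ≈ 206.67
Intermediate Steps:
k = 19/3 (k = -⅓*(-19) = 19/3 ≈ 6.3333)
Q(U, m) = 4*m² (Q(U, m) = (2*m)² = 4*m²)
O(G) = 4 (O(G) = 4*1² = 4*1 = 4)
(k + O(-6))*(-4*(-2 - 3)) = (19/3 + 4)*(-4*(-2 - 3)) = 31*(-4*(-5))/3 = (31/3)*20 = 620/3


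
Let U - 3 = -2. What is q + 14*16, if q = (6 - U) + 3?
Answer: 232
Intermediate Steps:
U = 1 (U = 3 - 2 = 1)
q = 8 (q = (6 - 1*1) + 3 = (6 - 1) + 3 = 5 + 3 = 8)
q + 14*16 = 8 + 14*16 = 8 + 224 = 232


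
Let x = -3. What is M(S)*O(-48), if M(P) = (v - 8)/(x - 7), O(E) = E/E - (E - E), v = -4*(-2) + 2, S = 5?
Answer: -1/5 ≈ -0.20000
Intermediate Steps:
v = 10 (v = 8 + 2 = 10)
O(E) = 1 (O(E) = 1 - 1*0 = 1 + 0 = 1)
M(P) = -1/5 (M(P) = (10 - 8)/(-3 - 7) = 2/(-10) = 2*(-1/10) = -1/5)
M(S)*O(-48) = -1/5*1 = -1/5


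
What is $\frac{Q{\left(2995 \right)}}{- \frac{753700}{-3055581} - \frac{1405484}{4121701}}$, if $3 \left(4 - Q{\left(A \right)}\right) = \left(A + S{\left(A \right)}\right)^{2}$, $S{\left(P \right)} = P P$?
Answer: $\frac{84501868070771010739639419}{297011040626} \approx 2.8451 \cdot 10^{14}$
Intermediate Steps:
$S{\left(P \right)} = P^{2}$
$Q{\left(A \right)} = 4 - \frac{\left(A + A^{2}\right)^{2}}{3}$
$\frac{Q{\left(2995 \right)}}{- \frac{753700}{-3055581} - \frac{1405484}{4121701}} = \frac{4 - \frac{2995^{2} \left(1 + 2995\right)^{2}}{3}}{- \frac{753700}{-3055581} - \frac{1405484}{4121701}} = \frac{4 - \frac{8970025 \cdot 2996^{2}}{3}}{\left(-753700\right) \left(- \frac{1}{3055581}\right) - \frac{1405484}{4121701}} = \frac{4 - \frac{8970025}{3} \cdot 8976016}{\frac{753700}{3055581} - \frac{1405484}{4121701}} = \frac{4 - \frac{80515087920400}{3}}{- \frac{1188044162504}{12594191263281}} = \left(- \frac{80515087920388}{3}\right) \left(- \frac{12594191263281}{1188044162504}\right) = \frac{84501868070771010739639419}{297011040626}$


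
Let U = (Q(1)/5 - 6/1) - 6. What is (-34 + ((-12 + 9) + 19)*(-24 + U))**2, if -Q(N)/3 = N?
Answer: 9597604/25 ≈ 3.8390e+5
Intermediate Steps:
Q(N) = -3*N
U = -63/5 (U = (-3*1/5 - 6/1) - 6 = (-3*1/5 - 6*1) - 6 = (-3/5 - 6) - 6 = -33/5 - 6 = -63/5 ≈ -12.600)
(-34 + ((-12 + 9) + 19)*(-24 + U))**2 = (-34 + ((-12 + 9) + 19)*(-24 - 63/5))**2 = (-34 + (-3 + 19)*(-183/5))**2 = (-34 + 16*(-183/5))**2 = (-34 - 2928/5)**2 = (-3098/5)**2 = 9597604/25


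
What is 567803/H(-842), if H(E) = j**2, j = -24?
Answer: 567803/576 ≈ 985.77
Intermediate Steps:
H(E) = 576 (H(E) = (-24)**2 = 576)
567803/H(-842) = 567803/576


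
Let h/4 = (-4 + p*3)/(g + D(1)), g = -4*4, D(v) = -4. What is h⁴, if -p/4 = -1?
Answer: 4096/625 ≈ 6.5536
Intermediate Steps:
p = 4 (p = -4*(-1) = 4)
g = -16
h = -8/5 (h = 4*((-4 + 4*3)/(-16 - 4)) = 4*((-4 + 12)/(-20)) = 4*(8*(-1/20)) = 4*(-⅖) = -8/5 ≈ -1.6000)
h⁴ = (-8/5)⁴ = 4096/625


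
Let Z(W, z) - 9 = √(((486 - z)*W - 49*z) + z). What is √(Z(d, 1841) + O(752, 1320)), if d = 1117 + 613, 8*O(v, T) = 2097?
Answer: √(4338 + 16*I*√2432518)/4 ≈ 30.448 + 25.612*I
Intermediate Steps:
O(v, T) = 2097/8 (O(v, T) = (⅛)*2097 = 2097/8)
d = 1730
Z(W, z) = 9 + √(-48*z + W*(486 - z)) (Z(W, z) = 9 + √(((486 - z)*W - 49*z) + z) = 9 + √((W*(486 - z) - 49*z) + z) = 9 + √((-49*z + W*(486 - z)) + z) = 9 + √(-48*z + W*(486 - z)))
√(Z(d, 1841) + O(752, 1320)) = √((9 + √(-48*1841 + 486*1730 - 1*1730*1841)) + 2097/8) = √((9 + √(-88368 + 840780 - 3184930)) + 2097/8) = √((9 + √(-2432518)) + 2097/8) = √((9 + I*√2432518) + 2097/8) = √(2169/8 + I*√2432518)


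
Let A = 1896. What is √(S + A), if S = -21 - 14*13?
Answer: √1693 ≈ 41.146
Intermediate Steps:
S = -203 (S = -21 - 182 = -203)
√(S + A) = √(-203 + 1896) = √1693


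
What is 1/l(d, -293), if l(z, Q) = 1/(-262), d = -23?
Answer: -262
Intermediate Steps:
l(z, Q) = -1/262
1/l(d, -293) = 1/(-1/262) = -262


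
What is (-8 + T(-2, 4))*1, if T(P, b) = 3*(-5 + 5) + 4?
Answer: -4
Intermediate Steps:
T(P, b) = 4 (T(P, b) = 3*0 + 4 = 0 + 4 = 4)
(-8 + T(-2, 4))*1 = (-8 + 4)*1 = -4*1 = -4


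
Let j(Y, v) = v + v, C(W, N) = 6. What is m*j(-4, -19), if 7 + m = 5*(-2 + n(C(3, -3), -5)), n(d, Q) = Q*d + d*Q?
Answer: 12046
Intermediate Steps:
j(Y, v) = 2*v
n(d, Q) = 2*Q*d (n(d, Q) = Q*d + Q*d = 2*Q*d)
m = -317 (m = -7 + 5*(-2 + 2*(-5)*6) = -7 + 5*(-2 - 60) = -7 + 5*(-62) = -7 - 310 = -317)
m*j(-4, -19) = -634*(-19) = -317*(-38) = 12046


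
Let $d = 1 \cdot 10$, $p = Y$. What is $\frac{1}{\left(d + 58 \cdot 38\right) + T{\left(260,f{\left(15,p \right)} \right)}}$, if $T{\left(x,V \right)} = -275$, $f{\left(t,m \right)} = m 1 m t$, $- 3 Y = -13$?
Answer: $\frac{1}{1939} \approx 0.00051573$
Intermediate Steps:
$Y = \frac{13}{3}$ ($Y = \left(- \frac{1}{3}\right) \left(-13\right) = \frac{13}{3} \approx 4.3333$)
$p = \frac{13}{3} \approx 4.3333$
$d = 10$
$f{\left(t,m \right)} = t m^{2}$ ($f{\left(t,m \right)} = m m t = t m^{2}$)
$\frac{1}{\left(d + 58 \cdot 38\right) + T{\left(260,f{\left(15,p \right)} \right)}} = \frac{1}{\left(10 + 58 \cdot 38\right) - 275} = \frac{1}{\left(10 + 2204\right) - 275} = \frac{1}{2214 - 275} = \frac{1}{1939}$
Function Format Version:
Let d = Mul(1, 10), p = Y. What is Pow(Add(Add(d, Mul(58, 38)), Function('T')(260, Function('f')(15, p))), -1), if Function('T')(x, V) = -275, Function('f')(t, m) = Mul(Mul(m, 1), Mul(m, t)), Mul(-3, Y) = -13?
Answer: Rational(1, 1939) ≈ 0.00051573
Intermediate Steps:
Y = Rational(13, 3) (Y = Mul(Rational(-1, 3), -13) = Rational(13, 3) ≈ 4.3333)
p = Rational(13, 3) ≈ 4.3333
d = 10
Function('f')(t, m) = Mul(t, Pow(m, 2)) (Function('f')(t, m) = Mul(m, Mul(m, t)) = Mul(t, Pow(m, 2)))
Pow(Add(Add(d, Mul(58, 38)), Function('T')(260, Function('f')(15, p))), -1) = Pow(Add(Add(10, Mul(58, 38)), -275), -1) = Pow(Add(Add(10, 2204), -275), -1) = Pow(Add(2214, -275), -1) = Pow(1939, -1) = Rational(1, 1939)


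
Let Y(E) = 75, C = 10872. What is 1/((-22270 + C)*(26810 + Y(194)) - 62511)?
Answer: -1/306497741 ≈ -3.2627e-9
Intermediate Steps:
1/((-22270 + C)*(26810 + Y(194)) - 62511) = 1/((-22270 + 10872)*(26810 + 75) - 62511) = 1/(-11398*26885 - 62511) = 1/(-306435230 - 62511) = 1/(-306497741) = -1/306497741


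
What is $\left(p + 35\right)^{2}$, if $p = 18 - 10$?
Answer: $1849$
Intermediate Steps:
$p = 8$
$\left(p + 35\right)^{2} = \left(8 + 35\right)^{2} = 43^{2} = 1849$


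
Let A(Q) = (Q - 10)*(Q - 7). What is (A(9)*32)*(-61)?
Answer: 3904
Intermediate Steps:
A(Q) = (-10 + Q)*(-7 + Q)
(A(9)*32)*(-61) = ((70 + 9² - 17*9)*32)*(-61) = ((70 + 81 - 153)*32)*(-61) = -2*32*(-61) = -64*(-61) = 3904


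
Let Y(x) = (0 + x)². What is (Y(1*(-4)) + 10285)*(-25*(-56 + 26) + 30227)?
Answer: 319094077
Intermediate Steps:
Y(x) = x²
(Y(1*(-4)) + 10285)*(-25*(-56 + 26) + 30227) = ((1*(-4))² + 10285)*(-25*(-56 + 26) + 30227) = ((-4)² + 10285)*(-25*(-30) + 30227) = (16 + 10285)*(750 + 30227) = 10301*30977 = 319094077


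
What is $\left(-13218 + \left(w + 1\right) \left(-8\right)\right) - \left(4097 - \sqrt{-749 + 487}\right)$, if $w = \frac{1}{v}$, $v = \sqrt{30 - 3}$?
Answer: $-17323 - \frac{8 \sqrt{3}}{9} + i \sqrt{262} \approx -17325.0 + 16.186 i$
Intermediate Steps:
$v = 3 \sqrt{3}$ ($v = \sqrt{27} = 3 \sqrt{3} \approx 5.1962$)
$w = \frac{\sqrt{3}}{9}$ ($w = \frac{1}{3 \sqrt{3}} = \frac{\sqrt{3}}{9} \approx 0.19245$)
$\left(-13218 + \left(w + 1\right) \left(-8\right)\right) - \left(4097 - \sqrt{-749 + 487}\right) = \left(-13218 + \left(\frac{\sqrt{3}}{9} + 1\right) \left(-8\right)\right) - \left(4097 - \sqrt{-749 + 487}\right) = \left(-13218 + \left(1 + \frac{\sqrt{3}}{9}\right) \left(-8\right)\right) - \left(4097 - \sqrt{-262}\right) = \left(-13218 - \left(8 + \frac{8 \sqrt{3}}{9}\right)\right) - \left(4097 - i \sqrt{262}\right) = \left(-13226 - \frac{8 \sqrt{3}}{9}\right) - \left(4097 - i \sqrt{262}\right) = -17323 - \frac{8 \sqrt{3}}{9} + i \sqrt{262}$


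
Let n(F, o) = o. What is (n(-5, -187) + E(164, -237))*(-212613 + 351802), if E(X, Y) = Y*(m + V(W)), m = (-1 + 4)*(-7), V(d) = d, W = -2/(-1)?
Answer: 600739724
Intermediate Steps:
W = 2 (W = -2*(-1) = 2)
m = -21 (m = 3*(-7) = -21)
E(X, Y) = -19*Y (E(X, Y) = Y*(-21 + 2) = Y*(-19) = -19*Y)
(n(-5, -187) + E(164, -237))*(-212613 + 351802) = (-187 - 19*(-237))*(-212613 + 351802) = (-187 + 4503)*139189 = 4316*139189 = 600739724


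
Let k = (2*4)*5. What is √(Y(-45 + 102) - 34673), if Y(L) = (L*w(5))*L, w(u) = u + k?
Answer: 2*√27883 ≈ 333.96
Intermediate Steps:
k = 40 (k = 8*5 = 40)
w(u) = 40 + u (w(u) = u + 40 = 40 + u)
Y(L) = 45*L² (Y(L) = (L*(40 + 5))*L = (L*45)*L = (45*L)*L = 45*L²)
√(Y(-45 + 102) - 34673) = √(45*(-45 + 102)² - 34673) = √(45*57² - 34673) = √(45*3249 - 34673) = √(146205 - 34673) = √111532 = 2*√27883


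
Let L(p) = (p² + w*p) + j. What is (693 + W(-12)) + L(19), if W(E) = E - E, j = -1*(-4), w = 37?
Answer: 1761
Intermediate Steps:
j = 4
W(E) = 0
L(p) = 4 + p² + 37*p (L(p) = (p² + 37*p) + 4 = 4 + p² + 37*p)
(693 + W(-12)) + L(19) = (693 + 0) + (4 + 19² + 37*19) = 693 + (4 + 361 + 703) = 693 + 1068 = 1761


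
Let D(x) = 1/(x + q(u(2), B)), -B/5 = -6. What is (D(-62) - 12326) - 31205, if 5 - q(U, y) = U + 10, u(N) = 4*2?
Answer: -3264826/75 ≈ -43531.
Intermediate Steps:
B = 30 (B = -5*(-6) = 30)
u(N) = 8
q(U, y) = -5 - U (q(U, y) = 5 - (U + 10) = 5 - (10 + U) = 5 + (-10 - U) = -5 - U)
D(x) = 1/(-13 + x) (D(x) = 1/(x + (-5 - 1*8)) = 1/(x + (-5 - 8)) = 1/(x - 13) = 1/(-13 + x))
(D(-62) - 12326) - 31205 = (1/(-13 - 62) - 12326) - 31205 = (1/(-75) - 12326) - 31205 = (-1/75 - 12326) - 31205 = -924451/75 - 31205 = -3264826/75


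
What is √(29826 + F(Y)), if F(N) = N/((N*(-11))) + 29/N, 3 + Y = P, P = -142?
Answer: √90222770/55 ≈ 172.70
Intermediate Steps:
Y = -145 (Y = -3 - 142 = -145)
F(N) = -1/11 + 29/N (F(N) = N/((-11*N)) + 29/N = N*(-1/(11*N)) + 29/N = -1/11 + 29/N)
√(29826 + F(Y)) = √(29826 + (1/11)*(319 - 1*(-145))/(-145)) = √(29826 + (1/11)*(-1/145)*(319 + 145)) = √(29826 + (1/11)*(-1/145)*464) = √(29826 - 16/55) = √(1640414/55) = √90222770/55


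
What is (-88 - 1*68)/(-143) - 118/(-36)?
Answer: 865/198 ≈ 4.3687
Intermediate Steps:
(-88 - 1*68)/(-143) - 118/(-36) = (-88 - 68)*(-1/143) - 118*(-1/36) = -156*(-1/143) + 59/18 = 12/11 + 59/18 = 865/198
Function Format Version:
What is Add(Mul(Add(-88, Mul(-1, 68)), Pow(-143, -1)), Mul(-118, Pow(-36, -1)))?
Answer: Rational(865, 198) ≈ 4.3687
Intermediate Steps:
Add(Mul(Add(-88, Mul(-1, 68)), Pow(-143, -1)), Mul(-118, Pow(-36, -1))) = Add(Mul(Add(-88, -68), Rational(-1, 143)), Mul(-118, Rational(-1, 36))) = Add(Mul(-156, Rational(-1, 143)), Rational(59, 18)) = Add(Rational(12, 11), Rational(59, 18)) = Rational(865, 198)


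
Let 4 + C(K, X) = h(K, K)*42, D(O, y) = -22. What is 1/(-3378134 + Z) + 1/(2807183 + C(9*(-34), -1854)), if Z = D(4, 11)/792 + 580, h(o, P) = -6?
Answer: 20542573/341299713403015 ≈ 6.0189e-8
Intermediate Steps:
Z = 20879/36 (Z = -22/792 + 580 = -22*1/792 + 580 = -1/36 + 580 = 20879/36 ≈ 579.97)
C(K, X) = -256 (C(K, X) = -4 - 6*42 = -4 - 252 = -256)
1/(-3378134 + Z) + 1/(2807183 + C(9*(-34), -1854)) = 1/(-3378134 + 20879/36) + 1/(2807183 - 256) = 1/(-121591945/36) + 1/2806927 = -36/121591945 + 1/2806927 = 20542573/341299713403015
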